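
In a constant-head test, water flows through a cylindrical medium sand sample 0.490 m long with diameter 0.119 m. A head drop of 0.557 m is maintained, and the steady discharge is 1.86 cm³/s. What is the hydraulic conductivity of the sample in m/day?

Cross-sectional area A = π·(d/2)² = π × (0.119/2)² = 0.01112 m².
Convert discharge: 1.86 cm³/s = 1.860e-06 m³/s.
Darcy's law rearranged: K = Q·L / (A·Δh) = 1.860e-06 × 0.490 / (0.01112 × 0.557) = 0.0001471 m/s = 12.71 m/day.

12.7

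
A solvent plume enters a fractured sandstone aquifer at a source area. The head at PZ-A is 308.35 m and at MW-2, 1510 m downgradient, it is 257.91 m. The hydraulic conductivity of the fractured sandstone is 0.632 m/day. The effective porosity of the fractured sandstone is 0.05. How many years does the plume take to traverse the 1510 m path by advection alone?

Hydraulic gradient i = (308.35 − 257.91) / 1510 = 50.44 / 1510 = 0.03340.
Darcy flux q = K · i = 0.6320 × 0.03340 = 0.02111 m/day.
Seepage velocity v = q / n_e = 0.02111 / 0.05 = 0.4222 m/day.
Travel time t = L / v = 1510 / 0.4222 = 3576 days = 9.791 years.

9.79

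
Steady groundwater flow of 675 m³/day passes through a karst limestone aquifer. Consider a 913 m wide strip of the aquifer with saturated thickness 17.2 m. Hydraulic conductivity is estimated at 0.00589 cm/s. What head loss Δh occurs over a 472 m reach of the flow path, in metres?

3.99

Convert K: 0.00589 cm/s × 864 = 5.089 m/day.
Cross-sectional area A = 913 × 17.2 = 15704 m².
From Q = K·A·i, i = Q / (K·A) = 675 / (5.089 × 15704) = 0.008446.
Head loss Δh = i · L = 0.008446 × 472 = 3.987 m.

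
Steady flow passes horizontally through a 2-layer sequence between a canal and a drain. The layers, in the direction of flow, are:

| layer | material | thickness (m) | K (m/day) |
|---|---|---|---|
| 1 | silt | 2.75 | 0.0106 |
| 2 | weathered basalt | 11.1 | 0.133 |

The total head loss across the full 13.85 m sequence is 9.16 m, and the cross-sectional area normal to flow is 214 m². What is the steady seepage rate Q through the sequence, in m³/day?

5.72

Flow is perpendicular to layering, so the layers act in series and the equivalent K is the thickness-weighted harmonic mean.
Total thickness L = 2.75 + 11.1 = 13.85 m.
Σ(b_i/K_i) = 2.75/0.0106 + 11.1/0.133 = 342.9 d.
K_eq = L / Σ(b_i/K_i) = 13.85 / 342.9 = 0.04039 m/day.
Q = K_eq · A · (Δh/L) = 0.04039 × 214 × (9.16/13.85) = 5.717 m³/day.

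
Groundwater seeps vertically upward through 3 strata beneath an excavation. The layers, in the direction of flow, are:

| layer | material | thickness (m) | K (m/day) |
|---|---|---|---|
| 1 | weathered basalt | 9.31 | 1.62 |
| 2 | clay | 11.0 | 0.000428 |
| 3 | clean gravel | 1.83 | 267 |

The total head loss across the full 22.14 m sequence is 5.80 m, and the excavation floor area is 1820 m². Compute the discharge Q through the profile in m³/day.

0.411

Flow is perpendicular to layering, so the layers act in series and the equivalent K is the thickness-weighted harmonic mean.
Total thickness L = 9.31 + 11.0 + 1.83 = 22.14 m.
Σ(b_i/K_i) = 9.31/1.62 + 11.0/0.000428 + 1.83/267 = 25707 d.
K_eq = L / Σ(b_i/K_i) = 22.14 / 25707 = 0.0008613 m/day.
Q = K_eq · A · (Δh/L) = 0.0008613 × 1820 × (5.80/22.14) = 0.4106 m³/day.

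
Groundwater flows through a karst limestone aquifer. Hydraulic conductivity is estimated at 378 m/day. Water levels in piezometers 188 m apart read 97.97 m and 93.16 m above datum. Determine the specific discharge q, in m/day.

Hydraulic gradient i = (97.97 − 93.16) / 188 = 4.81 / 188 = 0.02559.
Specific discharge q = K · i = 378.0 × 0.02559 = 9.671 m/day.

9.67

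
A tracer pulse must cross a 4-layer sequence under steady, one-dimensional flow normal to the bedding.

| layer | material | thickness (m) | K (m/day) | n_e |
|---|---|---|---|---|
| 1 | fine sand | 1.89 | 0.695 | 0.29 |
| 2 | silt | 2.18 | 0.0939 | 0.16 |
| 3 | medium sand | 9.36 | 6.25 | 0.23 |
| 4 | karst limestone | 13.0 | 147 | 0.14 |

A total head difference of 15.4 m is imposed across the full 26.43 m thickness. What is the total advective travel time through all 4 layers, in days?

8.70

With flow normal to the layers, continuity requires the same specific discharge q through every layer.
Σ(b_i/K_i) = 1.89/0.695 + 2.18/0.0939 + 9.36/6.25 + 13.0/147 = 27.52 d.
q = Δh / Σ(b_i/K_i) = 15.4 / 27.52 = 0.5596 m/day.
In each layer the seepage velocity is v_i = q/n_i, so the layer transit time is t_i = b_i·n_i / q:
  layer 1 (fine sand): t_1 = 1.89 × 0.29 / 0.5596 = 0.9795 d
  layer 2 (silt): t_2 = 2.18 × 0.16 / 0.5596 = 0.6233 d
  layer 3 (medium sand): t_3 = 9.36 × 0.23 / 0.5596 = 3.847 d
  layer 4 (karst limestone): t_4 = 13.0 × 0.14 / 0.5596 = 3.253 d
Total t = Σ t_i = 8.703 days.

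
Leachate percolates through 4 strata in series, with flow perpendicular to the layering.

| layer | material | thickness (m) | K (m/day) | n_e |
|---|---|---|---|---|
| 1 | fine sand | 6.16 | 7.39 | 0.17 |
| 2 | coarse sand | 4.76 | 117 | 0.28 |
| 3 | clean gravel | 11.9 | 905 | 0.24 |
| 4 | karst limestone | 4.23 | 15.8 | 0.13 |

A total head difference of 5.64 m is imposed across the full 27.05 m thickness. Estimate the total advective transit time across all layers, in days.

1.18

With flow normal to the layers, continuity requires the same specific discharge q through every layer.
Σ(b_i/K_i) = 6.16/7.39 + 4.76/117 + 11.9/905 + 4.23/15.8 = 1.155 d.
q = Δh / Σ(b_i/K_i) = 5.64 / 1.155 = 4.883 m/day.
In each layer the seepage velocity is v_i = q/n_i, so the layer transit time is t_i = b_i·n_i / q:
  layer 1 (fine sand): t_1 = 6.16 × 0.17 / 4.883 = 0.2145 d
  layer 2 (coarse sand): t_2 = 4.76 × 0.28 / 4.883 = 0.2730 d
  layer 3 (clean gravel): t_3 = 11.9 × 0.24 / 4.883 = 0.5849 d
  layer 4 (karst limestone): t_4 = 4.23 × 0.13 / 4.883 = 0.1126 d
Total t = Σ t_i = 1.185 days.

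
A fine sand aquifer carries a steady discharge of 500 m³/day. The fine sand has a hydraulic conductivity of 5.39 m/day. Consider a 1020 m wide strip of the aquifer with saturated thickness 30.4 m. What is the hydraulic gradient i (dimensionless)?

Cross-sectional area A = 1020 × 30.4 = 31008 m².
From Q = K·A·i, i = Q / (K·A) = 500 / (5.390 × 31008) = 0.002992.

0.00299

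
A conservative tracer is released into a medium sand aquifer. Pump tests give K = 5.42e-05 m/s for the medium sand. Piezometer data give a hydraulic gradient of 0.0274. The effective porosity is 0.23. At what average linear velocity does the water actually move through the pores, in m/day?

Convert K: 5.42e-05 m/s × 86400 = 4.683 m/day.
Hydraulic gradient i = 0.0274.
Darcy flux q = K · i = 4.683 × 0.02740 = 0.1283 m/day.
Seepage velocity v = q / n_e = 0.1283 / 0.23 = 0.5579 m/day.

0.558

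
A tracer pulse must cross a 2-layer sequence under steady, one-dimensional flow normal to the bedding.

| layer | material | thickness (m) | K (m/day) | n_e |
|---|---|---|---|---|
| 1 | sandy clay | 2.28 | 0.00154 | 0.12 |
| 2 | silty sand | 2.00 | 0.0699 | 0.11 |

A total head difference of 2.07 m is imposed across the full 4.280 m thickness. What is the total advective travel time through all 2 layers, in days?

With flow normal to the layers, continuity requires the same specific discharge q through every layer.
Σ(b_i/K_i) = 2.28/0.00154 + 2.00/0.0699 = 1509 d.
q = Δh / Σ(b_i/K_i) = 2.07 / 1509 = 0.001372 m/day.
In each layer the seepage velocity is v_i = q/n_i, so the layer transit time is t_i = b_i·n_i / q:
  layer 1 (sandy clay): t_1 = 2.28 × 0.12 / 0.001372 = 199.5 d
  layer 2 (silty sand): t_2 = 2.00 × 0.11 / 0.001372 = 160.4 d
Total t = Σ t_i = 359.9 days.

360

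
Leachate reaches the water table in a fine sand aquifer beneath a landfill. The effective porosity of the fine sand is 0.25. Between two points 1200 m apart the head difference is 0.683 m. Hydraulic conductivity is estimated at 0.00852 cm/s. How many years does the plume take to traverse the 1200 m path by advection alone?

Convert K: 0.00852 cm/s × 864 = 7.361 m/day.
Hydraulic gradient i = Δh / L = 0.683 / 1200 = 0.0005692.
Darcy flux q = K · i = 7.361 × 0.0005692 = 0.004190 m/day.
Seepage velocity v = q / n_e = 0.004190 / 0.25 = 0.01676 m/day.
Travel time t = L / v = 1200 / 0.01676 = 71603 days = 196.0 years.

196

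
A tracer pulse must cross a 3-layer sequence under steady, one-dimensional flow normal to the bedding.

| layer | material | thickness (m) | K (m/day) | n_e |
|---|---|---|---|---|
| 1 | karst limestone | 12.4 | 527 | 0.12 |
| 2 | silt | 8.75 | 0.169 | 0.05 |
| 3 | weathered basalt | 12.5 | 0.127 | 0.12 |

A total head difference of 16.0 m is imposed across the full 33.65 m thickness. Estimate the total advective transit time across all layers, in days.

32.2

With flow normal to the layers, continuity requires the same specific discharge q through every layer.
Σ(b_i/K_i) = 12.4/527 + 8.75/0.169 + 12.5/0.127 = 150.2 d.
q = Δh / Σ(b_i/K_i) = 16.0 / 150.2 = 0.1065 m/day.
In each layer the seepage velocity is v_i = q/n_i, so the layer transit time is t_i = b_i·n_i / q:
  layer 1 (karst limestone): t_1 = 12.4 × 0.12 / 0.1065 = 13.97 d
  layer 2 (silt): t_2 = 8.75 × 0.05 / 0.1065 = 4.108 d
  layer 3 (weathered basalt): t_3 = 12.5 × 0.12 / 0.1065 = 14.08 d
Total t = Σ t_i = 32.16 days.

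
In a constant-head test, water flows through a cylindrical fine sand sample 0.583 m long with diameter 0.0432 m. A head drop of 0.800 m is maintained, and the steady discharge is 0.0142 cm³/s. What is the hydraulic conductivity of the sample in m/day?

Cross-sectional area A = π·(d/2)² = π × (0.0432/2)² = 0.001466 m².
Convert discharge: 0.0142 cm³/s = 1.420e-08 m³/s.
Darcy's law rearranged: K = Q·L / (A·Δh) = 1.420e-08 × 0.583 / (0.001466 × 0.800) = 7.060e-06 m/s = 0.6100 m/day.

0.610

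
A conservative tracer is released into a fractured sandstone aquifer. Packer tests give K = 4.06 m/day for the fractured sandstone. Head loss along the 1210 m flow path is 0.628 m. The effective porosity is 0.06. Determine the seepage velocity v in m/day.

0.0351

Hydraulic gradient i = Δh / L = 0.628 / 1210 = 0.0005190.
Darcy flux q = K · i = 4.060 × 0.0005190 = 0.002107 m/day.
Seepage velocity v = q / n_e = 0.002107 / 0.06 = 0.03512 m/day.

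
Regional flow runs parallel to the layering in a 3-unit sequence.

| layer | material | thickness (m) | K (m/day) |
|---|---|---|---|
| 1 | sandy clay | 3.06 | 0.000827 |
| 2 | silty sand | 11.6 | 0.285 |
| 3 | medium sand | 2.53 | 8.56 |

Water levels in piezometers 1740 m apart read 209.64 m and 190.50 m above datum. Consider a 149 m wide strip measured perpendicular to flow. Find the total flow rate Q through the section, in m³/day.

Flow is parallel to layering, so each bed carries its own Darcy discharge and the transmissivities add.
Σ(K_i·b_i) = 0.000827×3.06 + 0.285×11.6 + 8.56×2.53 = 24.97 m²/day.
Hydraulic gradient i = (209.64 − 190.50) / 1740 = 19.14 / 1740 = 0.01100.
Q = Σ(K_i·b_i) · W · i = 24.97 × 149 × 0.01100 = 40.92 m³/day.

40.9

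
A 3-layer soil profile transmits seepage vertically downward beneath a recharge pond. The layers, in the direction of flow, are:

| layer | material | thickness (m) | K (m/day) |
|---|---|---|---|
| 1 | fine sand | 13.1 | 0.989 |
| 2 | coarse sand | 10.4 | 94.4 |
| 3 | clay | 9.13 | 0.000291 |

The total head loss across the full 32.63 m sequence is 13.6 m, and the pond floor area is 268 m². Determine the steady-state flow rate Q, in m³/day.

Flow is perpendicular to layering, so the layers act in series and the equivalent K is the thickness-weighted harmonic mean.
Total thickness L = 13.1 + 10.4 + 9.13 = 32.63 m.
Σ(b_i/K_i) = 13.1/0.989 + 10.4/94.4 + 9.13/0.000291 = 31388 d.
K_eq = L / Σ(b_i/K_i) = 32.63 / 31388 = 0.001040 m/day.
Q = K_eq · A · (Δh/L) = 0.001040 × 268 × (13.6/32.63) = 0.1161 m³/day.

0.116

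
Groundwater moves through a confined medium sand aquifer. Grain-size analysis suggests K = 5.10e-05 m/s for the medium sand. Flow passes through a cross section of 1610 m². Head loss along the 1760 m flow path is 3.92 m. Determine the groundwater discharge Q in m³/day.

Convert K: 5.10e-05 m/s × 86400 = 4.406 m/day.
Hydraulic gradient i = Δh / L = 3.92 / 1760 = 0.002227.
Darcy's law: Q = K · A · i = 4.406 × 1610 × 0.002227 = 15.80 m³/day.

15.8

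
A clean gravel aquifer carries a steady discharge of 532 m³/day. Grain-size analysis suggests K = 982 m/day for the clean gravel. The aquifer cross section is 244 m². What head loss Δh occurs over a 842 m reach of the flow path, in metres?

From Q = K·A·i, i = Q / (K·A) = 532 / (982.0 × 244.0) = 0.002220.
Head loss Δh = i · L = 0.002220 × 842 = 1.869 m.

1.87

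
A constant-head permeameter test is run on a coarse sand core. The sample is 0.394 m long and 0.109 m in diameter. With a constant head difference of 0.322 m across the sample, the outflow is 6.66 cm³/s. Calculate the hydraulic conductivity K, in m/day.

75.5

Cross-sectional area A = π·(d/2)² = π × (0.109/2)² = 0.009331 m².
Convert discharge: 6.66 cm³/s = 6.660e-06 m³/s.
Darcy's law rearranged: K = Q·L / (A·Δh) = 6.660e-06 × 0.394 / (0.009331 × 0.322) = 0.0008733 m/s = 75.45 m/day.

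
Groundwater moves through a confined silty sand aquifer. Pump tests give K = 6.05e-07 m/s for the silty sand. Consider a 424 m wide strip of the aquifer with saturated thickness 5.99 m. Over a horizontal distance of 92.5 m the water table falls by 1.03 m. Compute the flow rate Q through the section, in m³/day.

1.48

Convert K: 6.05e-07 m/s × 86400 = 0.05227 m/day.
Cross-sectional area A = 424 × 5.99 = 2540 m².
Hydraulic gradient i = Δh / L = 1.03 / 92.5 = 0.01114.
Darcy's law: Q = K · A · i = 0.05227 × 2540 × 0.01114 = 1.478 m³/day.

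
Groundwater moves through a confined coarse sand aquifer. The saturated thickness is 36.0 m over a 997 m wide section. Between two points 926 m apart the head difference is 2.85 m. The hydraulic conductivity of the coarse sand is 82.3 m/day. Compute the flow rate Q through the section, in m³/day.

9090

Cross-sectional area A = 997 × 36.0 = 35892 m².
Hydraulic gradient i = Δh / L = 2.85 / 926 = 0.003078.
Darcy's law: Q = K · A · i = 82.30 × 35892 × 0.003078 = 9091 m³/day.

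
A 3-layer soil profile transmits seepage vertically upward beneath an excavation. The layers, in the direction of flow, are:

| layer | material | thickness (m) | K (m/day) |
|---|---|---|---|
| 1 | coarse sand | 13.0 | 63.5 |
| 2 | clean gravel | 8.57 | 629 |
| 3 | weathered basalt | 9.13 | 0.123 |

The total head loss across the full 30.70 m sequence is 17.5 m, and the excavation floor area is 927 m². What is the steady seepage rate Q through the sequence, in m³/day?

218

Flow is perpendicular to layering, so the layers act in series and the equivalent K is the thickness-weighted harmonic mean.
Total thickness L = 13.0 + 8.57 + 9.13 = 30.70 m.
Σ(b_i/K_i) = 13.0/63.5 + 8.57/629 + 9.13/0.123 = 74.45 d.
K_eq = L / Σ(b_i/K_i) = 30.70 / 74.45 = 0.4124 m/day.
Q = K_eq · A · (Δh/L) = 0.4124 × 927 × (17.5/30.70) = 217.9 m³/day.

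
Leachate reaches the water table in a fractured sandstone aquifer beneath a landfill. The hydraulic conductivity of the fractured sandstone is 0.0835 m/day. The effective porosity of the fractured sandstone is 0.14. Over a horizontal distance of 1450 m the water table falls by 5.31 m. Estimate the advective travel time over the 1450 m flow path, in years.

1820

Hydraulic gradient i = Δh / L = 5.31 / 1450 = 0.003662.
Darcy flux q = K · i = 0.08350 × 0.003662 = 0.0003058 m/day.
Seepage velocity v = q / n_e = 0.0003058 / 0.14 = 0.002184 m/day.
Travel time t = L / v = 1450 / 0.002184 = 6.639e+05 days = 1818 years.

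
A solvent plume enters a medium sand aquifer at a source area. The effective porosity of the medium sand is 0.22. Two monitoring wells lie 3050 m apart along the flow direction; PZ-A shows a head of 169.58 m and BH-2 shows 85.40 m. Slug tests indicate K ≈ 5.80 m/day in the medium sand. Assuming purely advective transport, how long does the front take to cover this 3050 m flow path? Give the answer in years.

Hydraulic gradient i = (169.58 − 85.40) / 3050 = 84.18 / 3050 = 0.02760.
Darcy flux q = K · i = 5.800 × 0.02760 = 0.1601 m/day.
Seepage velocity v = q / n_e = 0.1601 / 0.22 = 0.7276 m/day.
Travel time t = L / v = 3050 / 0.7276 = 4192 days = 11.48 years.

11.5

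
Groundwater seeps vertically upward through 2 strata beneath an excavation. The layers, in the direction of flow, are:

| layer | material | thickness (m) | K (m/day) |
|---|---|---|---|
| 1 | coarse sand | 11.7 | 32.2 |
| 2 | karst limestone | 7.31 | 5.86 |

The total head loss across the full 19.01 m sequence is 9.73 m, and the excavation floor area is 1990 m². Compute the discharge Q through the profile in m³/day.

12000

Flow is perpendicular to layering, so the layers act in series and the equivalent K is the thickness-weighted harmonic mean.
Total thickness L = 11.7 + 7.31 = 19.01 m.
Σ(b_i/K_i) = 11.7/32.2 + 7.31/5.86 = 1.611 d.
K_eq = L / Σ(b_i/K_i) = 19.01 / 1.611 = 11.80 m/day.
Q = K_eq · A · (Δh/L) = 11.80 × 1990 × (9.73/19.01) = 12021 m³/day.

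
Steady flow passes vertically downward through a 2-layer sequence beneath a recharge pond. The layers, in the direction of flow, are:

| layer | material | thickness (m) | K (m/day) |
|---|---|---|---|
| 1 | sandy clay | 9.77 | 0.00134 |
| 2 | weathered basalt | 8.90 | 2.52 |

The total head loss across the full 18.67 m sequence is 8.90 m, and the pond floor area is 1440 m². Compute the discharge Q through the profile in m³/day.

Flow is perpendicular to layering, so the layers act in series and the equivalent K is the thickness-weighted harmonic mean.
Total thickness L = 9.77 + 8.90 = 18.67 m.
Σ(b_i/K_i) = 9.77/0.00134 + 8.90/2.52 = 7295 d.
K_eq = L / Σ(b_i/K_i) = 18.67 / 7295 = 0.002559 m/day.
Q = K_eq · A · (Δh/L) = 0.002559 × 1440 × (8.90/18.67) = 1.757 m³/day.

1.76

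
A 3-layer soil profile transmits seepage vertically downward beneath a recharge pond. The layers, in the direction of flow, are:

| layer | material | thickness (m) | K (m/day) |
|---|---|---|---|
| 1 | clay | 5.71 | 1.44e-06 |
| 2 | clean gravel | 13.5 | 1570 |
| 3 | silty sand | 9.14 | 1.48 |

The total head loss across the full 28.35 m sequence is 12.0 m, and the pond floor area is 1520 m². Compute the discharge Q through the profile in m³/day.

0.00460

Flow is perpendicular to layering, so the layers act in series and the equivalent K is the thickness-weighted harmonic mean.
Total thickness L = 5.71 + 13.5 + 9.14 = 28.35 m.
Σ(b_i/K_i) = 5.71/1.44e-06 + 13.5/1570 + 9.14/1.48 = 3.965e+06 d.
K_eq = L / Σ(b_i/K_i) = 28.35 / 3.965e+06 = 7.150e-06 m/day.
Q = K_eq · A · (Δh/L) = 7.150e-06 × 1520 × (12.0/28.35) = 0.004600 m³/day.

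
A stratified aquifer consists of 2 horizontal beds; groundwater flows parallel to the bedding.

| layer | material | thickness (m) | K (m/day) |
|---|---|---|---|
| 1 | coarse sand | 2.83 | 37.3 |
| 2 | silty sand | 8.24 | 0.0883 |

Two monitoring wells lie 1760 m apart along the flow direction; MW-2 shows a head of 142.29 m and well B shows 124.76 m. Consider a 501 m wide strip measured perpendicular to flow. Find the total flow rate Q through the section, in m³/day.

Flow is parallel to layering, so each bed carries its own Darcy discharge and the transmissivities add.
Σ(K_i·b_i) = 37.3×2.83 + 0.0883×8.24 = 106.3 m²/day.
Hydraulic gradient i = (142.29 − 124.76) / 1760 = 17.53 / 1760 = 0.009960.
Q = Σ(K_i·b_i) · W · i = 106.3 × 501 × 0.009960 = 530.4 m³/day.

530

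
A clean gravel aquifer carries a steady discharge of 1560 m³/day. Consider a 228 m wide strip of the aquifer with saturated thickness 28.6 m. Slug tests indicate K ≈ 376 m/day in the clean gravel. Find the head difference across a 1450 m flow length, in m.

Cross-sectional area A = 228 × 28.6 = 6521 m².
From Q = K·A·i, i = Q / (K·A) = 1560 / (376.0 × 6521) = 0.0006363.
Head loss Δh = i · L = 0.0006363 × 1450 = 0.9226 m.

0.923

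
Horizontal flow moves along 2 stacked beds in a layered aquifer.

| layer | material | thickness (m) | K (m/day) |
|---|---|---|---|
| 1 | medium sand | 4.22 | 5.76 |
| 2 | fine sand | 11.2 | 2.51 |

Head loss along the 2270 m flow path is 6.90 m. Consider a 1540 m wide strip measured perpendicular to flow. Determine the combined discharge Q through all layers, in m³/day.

Flow is parallel to layering, so each bed carries its own Darcy discharge and the transmissivities add.
Σ(K_i·b_i) = 5.76×4.22 + 2.51×11.2 = 52.42 m²/day.
Hydraulic gradient i = Δh / L = 6.90 / 2270 = 0.003040.
Q = Σ(K_i·b_i) · W · i = 52.42 × 1540 × 0.003040 = 245.4 m³/day.

245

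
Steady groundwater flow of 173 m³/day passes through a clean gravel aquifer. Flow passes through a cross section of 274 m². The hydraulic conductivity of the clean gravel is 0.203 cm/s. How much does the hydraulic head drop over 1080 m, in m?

Convert K: 0.203 cm/s × 864 = 175.4 m/day.
From Q = K·A·i, i = Q / (K·A) = 173 / (175.4 × 274.0) = 0.003600.
Head loss Δh = i · L = 0.003600 × 1080 = 3.888 m.

3.89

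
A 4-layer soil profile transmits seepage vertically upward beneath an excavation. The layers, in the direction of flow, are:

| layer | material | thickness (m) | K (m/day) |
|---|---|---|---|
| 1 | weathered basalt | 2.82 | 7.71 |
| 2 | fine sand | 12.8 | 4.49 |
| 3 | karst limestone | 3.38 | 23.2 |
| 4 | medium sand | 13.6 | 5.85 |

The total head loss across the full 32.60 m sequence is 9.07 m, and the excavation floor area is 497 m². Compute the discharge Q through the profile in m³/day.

793

Flow is perpendicular to layering, so the layers act in series and the equivalent K is the thickness-weighted harmonic mean.
Total thickness L = 2.82 + 12.8 + 3.38 + 13.6 = 32.60 m.
Σ(b_i/K_i) = 2.82/7.71 + 12.8/4.49 + 3.38/23.2 + 13.6/5.85 = 5.687 d.
K_eq = L / Σ(b_i/K_i) = 32.60 / 5.687 = 5.732 m/day.
Q = K_eq · A · (Δh/L) = 5.732 × 497 × (9.07/32.60) = 792.6 m³/day.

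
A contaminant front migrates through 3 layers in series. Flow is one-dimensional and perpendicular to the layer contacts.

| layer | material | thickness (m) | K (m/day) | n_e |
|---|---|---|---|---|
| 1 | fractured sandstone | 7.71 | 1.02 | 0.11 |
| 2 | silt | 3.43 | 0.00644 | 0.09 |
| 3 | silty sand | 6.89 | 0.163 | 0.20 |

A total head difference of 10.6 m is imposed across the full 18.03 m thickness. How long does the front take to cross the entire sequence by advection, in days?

139

With flow normal to the layers, continuity requires the same specific discharge q through every layer.
Σ(b_i/K_i) = 7.71/1.02 + 3.43/0.00644 + 6.89/0.163 = 582.4 d.
q = Δh / Σ(b_i/K_i) = 10.6 / 582.4 = 0.01820 m/day.
In each layer the seepage velocity is v_i = q/n_i, so the layer transit time is t_i = b_i·n_i / q:
  layer 1 (fractured sandstone): t_1 = 7.71 × 0.11 / 0.01820 = 46.60 d
  layer 2 (silt): t_2 = 3.43 × 0.09 / 0.01820 = 16.96 d
  layer 3 (silty sand): t_3 = 6.89 × 0.20 / 0.01820 = 75.72 d
Total t = Σ t_i = 139.3 days.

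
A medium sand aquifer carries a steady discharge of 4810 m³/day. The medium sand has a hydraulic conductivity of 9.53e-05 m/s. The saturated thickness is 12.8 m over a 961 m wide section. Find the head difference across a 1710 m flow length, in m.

81.2

Convert K: 9.53e-05 m/s × 86400 = 8.234 m/day.
Cross-sectional area A = 961 × 12.8 = 12301 m².
From Q = K·A·i, i = Q / (K·A) = 4810 / (8.234 × 12301) = 0.04749.
Head loss Δh = i · L = 0.04749 × 1710 = 81.21 m.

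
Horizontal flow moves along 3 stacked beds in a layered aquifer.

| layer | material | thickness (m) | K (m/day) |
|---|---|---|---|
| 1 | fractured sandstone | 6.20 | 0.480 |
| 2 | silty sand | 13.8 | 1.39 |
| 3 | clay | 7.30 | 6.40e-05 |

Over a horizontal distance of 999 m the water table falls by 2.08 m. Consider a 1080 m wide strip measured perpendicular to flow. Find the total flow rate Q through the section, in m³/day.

49.8

Flow is parallel to layering, so each bed carries its own Darcy discharge and the transmissivities add.
Σ(K_i·b_i) = 0.480×6.20 + 1.39×13.8 + 6.40e-05×7.30 = 22.16 m²/day.
Hydraulic gradient i = Δh / L = 2.08 / 999 = 0.002082.
Q = Σ(K_i·b_i) · W · i = 22.16 × 1080 × 0.002082 = 49.83 m³/day.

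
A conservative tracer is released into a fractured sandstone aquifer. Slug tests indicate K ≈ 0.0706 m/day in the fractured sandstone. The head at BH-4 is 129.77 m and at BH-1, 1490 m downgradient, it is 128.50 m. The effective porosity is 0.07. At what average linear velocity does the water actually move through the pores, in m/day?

Hydraulic gradient i = (129.77 − 128.50) / 1490 = 1.27 / 1490 = 0.0008523.
Darcy flux q = K · i = 0.07060 × 0.0008523 = 6.018e-05 m/day.
Seepage velocity v = q / n_e = 6.018e-05 / 0.07 = 0.0008597 m/day.

0.000860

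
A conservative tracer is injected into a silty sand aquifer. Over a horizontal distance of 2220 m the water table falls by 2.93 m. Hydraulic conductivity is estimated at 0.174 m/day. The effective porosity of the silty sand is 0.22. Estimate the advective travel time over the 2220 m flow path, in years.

5820

Hydraulic gradient i = Δh / L = 2.93 / 2220 = 0.001320.
Darcy flux q = K · i = 0.1740 × 0.001320 = 0.0002296 m/day.
Seepage velocity v = q / n_e = 0.0002296 / 0.22 = 0.001044 m/day.
Travel time t = L / v = 2220 / 0.001044 = 2.127e+06 days = 5823 years.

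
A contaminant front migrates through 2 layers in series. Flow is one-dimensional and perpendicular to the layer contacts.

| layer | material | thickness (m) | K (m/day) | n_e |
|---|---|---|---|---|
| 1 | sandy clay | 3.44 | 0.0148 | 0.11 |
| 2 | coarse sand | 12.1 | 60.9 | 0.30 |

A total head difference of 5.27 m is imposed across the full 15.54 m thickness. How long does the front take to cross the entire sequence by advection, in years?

0.484

With flow normal to the layers, continuity requires the same specific discharge q through every layer.
Σ(b_i/K_i) = 3.44/0.0148 + 12.1/60.9 = 232.6 d.
q = Δh / Σ(b_i/K_i) = 5.27 / 232.6 = 0.02265 m/day.
In each layer the seepage velocity is v_i = q/n_i, so the layer transit time is t_i = b_i·n_i / q:
  layer 1 (sandy clay): t_1 = 3.44 × 0.11 / 0.02265 = 16.70 d
  layer 2 (coarse sand): t_2 = 12.1 × 0.30 / 0.02265 = 160.2 d
Total t = Σ t_i = 176.9 days = 0.4844 years.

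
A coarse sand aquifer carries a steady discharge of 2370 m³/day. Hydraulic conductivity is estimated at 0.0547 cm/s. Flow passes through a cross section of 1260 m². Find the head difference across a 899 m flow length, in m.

35.8

Convert K: 0.0547 cm/s × 864 = 47.26 m/day.
From Q = K·A·i, i = Q / (K·A) = 2370 / (47.26 × 1260) = 0.03980.
Head loss Δh = i · L = 0.03980 × 899 = 35.78 m.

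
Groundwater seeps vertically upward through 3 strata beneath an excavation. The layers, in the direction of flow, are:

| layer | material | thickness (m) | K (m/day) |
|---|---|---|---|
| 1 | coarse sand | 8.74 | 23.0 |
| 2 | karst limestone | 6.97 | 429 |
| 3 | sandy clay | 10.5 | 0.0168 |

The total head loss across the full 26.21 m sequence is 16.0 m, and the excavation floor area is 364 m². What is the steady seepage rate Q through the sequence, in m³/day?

Flow is perpendicular to layering, so the layers act in series and the equivalent K is the thickness-weighted harmonic mean.
Total thickness L = 8.74 + 6.97 + 10.5 = 26.21 m.
Σ(b_i/K_i) = 8.74/23.0 + 6.97/429 + 10.5/0.0168 = 625.4 d.
K_eq = L / Σ(b_i/K_i) = 26.21 / 625.4 = 0.04191 m/day.
Q = K_eq · A · (Δh/L) = 0.04191 × 364 × (16.0/26.21) = 9.312 m³/day.

9.31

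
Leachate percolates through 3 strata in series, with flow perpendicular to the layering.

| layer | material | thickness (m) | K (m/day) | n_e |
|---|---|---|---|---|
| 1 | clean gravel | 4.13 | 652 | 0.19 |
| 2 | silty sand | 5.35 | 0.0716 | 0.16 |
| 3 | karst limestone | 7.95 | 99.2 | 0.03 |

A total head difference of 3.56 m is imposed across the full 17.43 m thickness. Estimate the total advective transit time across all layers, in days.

With flow normal to the layers, continuity requires the same specific discharge q through every layer.
Σ(b_i/K_i) = 4.13/652 + 5.35/0.0716 + 7.95/99.2 = 74.81 d.
q = Δh / Σ(b_i/K_i) = 3.56 / 74.81 = 0.04759 m/day.
In each layer the seepage velocity is v_i = q/n_i, so the layer transit time is t_i = b_i·n_i / q:
  layer 1 (clean gravel): t_1 = 4.13 × 0.19 / 0.04759 = 16.49 d
  layer 2 (silty sand): t_2 = 5.35 × 0.16 / 0.04759 = 17.99 d
  layer 3 (karst limestone): t_3 = 7.95 × 0.03 / 0.04759 = 5.012 d
Total t = Σ t_i = 39.49 days.

39.5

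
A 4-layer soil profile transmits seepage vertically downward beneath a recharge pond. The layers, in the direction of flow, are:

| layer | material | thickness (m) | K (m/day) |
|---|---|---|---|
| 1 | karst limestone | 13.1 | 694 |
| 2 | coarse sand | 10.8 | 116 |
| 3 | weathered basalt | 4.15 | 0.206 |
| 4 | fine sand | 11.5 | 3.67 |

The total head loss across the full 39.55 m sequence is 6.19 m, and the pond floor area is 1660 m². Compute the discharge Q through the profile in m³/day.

Flow is perpendicular to layering, so the layers act in series and the equivalent K is the thickness-weighted harmonic mean.
Total thickness L = 13.1 + 10.8 + 4.15 + 11.5 = 39.55 m.
Σ(b_i/K_i) = 13.1/694 + 10.8/116 + 4.15/0.206 + 11.5/3.67 = 23.39 d.
K_eq = L / Σ(b_i/K_i) = 39.55 / 23.39 = 1.691 m/day.
Q = K_eq · A · (Δh/L) = 1.691 × 1660 × (6.19/39.55) = 439.3 m³/day.

439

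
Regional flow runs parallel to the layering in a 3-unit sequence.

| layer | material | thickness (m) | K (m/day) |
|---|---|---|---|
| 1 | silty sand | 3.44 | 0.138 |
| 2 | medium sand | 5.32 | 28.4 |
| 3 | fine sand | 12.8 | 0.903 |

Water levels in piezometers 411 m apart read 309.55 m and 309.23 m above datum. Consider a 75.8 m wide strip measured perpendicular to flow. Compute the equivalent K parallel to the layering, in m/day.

Flow is parallel to layering, so each bed carries its own Darcy discharge and the transmissivities add.
Σ(K_i·b_i) = 0.138×3.44 + 28.4×5.32 + 0.903×12.8 = 163.1 m²/day.
Total thickness b = 21.56 m, so K_eq = Σ(K_i·b_i)/b = 7.566 m/day.

7.57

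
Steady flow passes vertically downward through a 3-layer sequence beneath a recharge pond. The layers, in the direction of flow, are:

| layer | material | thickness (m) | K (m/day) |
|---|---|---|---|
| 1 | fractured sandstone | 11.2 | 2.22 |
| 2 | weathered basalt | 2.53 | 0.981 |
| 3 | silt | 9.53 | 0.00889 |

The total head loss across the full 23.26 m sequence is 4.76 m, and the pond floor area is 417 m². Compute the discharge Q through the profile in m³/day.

1.84

Flow is perpendicular to layering, so the layers act in series and the equivalent K is the thickness-weighted harmonic mean.
Total thickness L = 11.2 + 2.53 + 9.53 = 23.26 m.
Σ(b_i/K_i) = 11.2/2.22 + 2.53/0.981 + 9.53/0.00889 = 1080 d.
K_eq = L / Σ(b_i/K_i) = 23.26 / 1080 = 0.02154 m/day.
Q = K_eq · A · (Δh/L) = 0.02154 × 417 × (4.76/23.26) = 1.839 m³/day.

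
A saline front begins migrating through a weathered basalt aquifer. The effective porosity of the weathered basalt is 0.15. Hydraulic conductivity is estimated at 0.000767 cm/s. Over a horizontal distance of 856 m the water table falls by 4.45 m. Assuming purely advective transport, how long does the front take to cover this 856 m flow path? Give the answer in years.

102

Convert K: 0.000767 cm/s × 864 = 0.6627 m/day.
Hydraulic gradient i = Δh / L = 4.45 / 856 = 0.005199.
Darcy flux q = K · i = 0.6627 × 0.005199 = 0.003445 m/day.
Seepage velocity v = q / n_e = 0.003445 / 0.15 = 0.02297 m/day.
Travel time t = L / v = 856 / 0.02297 = 37271 days = 102.0 years.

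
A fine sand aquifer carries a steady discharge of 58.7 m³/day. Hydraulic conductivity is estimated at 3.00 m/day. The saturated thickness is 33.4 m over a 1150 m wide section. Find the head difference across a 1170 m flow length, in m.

Cross-sectional area A = 1150 × 33.4 = 38410 m².
From Q = K·A·i, i = Q / (K·A) = 58.7 / (3.000 × 38410) = 0.0005094.
Head loss Δh = i · L = 0.0005094 × 1170 = 0.5960 m.

0.596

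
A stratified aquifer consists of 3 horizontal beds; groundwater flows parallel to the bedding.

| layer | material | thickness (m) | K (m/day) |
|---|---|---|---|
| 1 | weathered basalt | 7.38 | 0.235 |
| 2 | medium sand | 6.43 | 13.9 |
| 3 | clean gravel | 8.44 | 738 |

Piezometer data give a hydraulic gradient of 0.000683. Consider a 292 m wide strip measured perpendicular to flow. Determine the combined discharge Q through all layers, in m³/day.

1260

Flow is parallel to layering, so each bed carries its own Darcy discharge and the transmissivities add.
Σ(K_i·b_i) = 0.235×7.38 + 13.9×6.43 + 738×8.44 = 6320 m²/day.
Hydraulic gradient i = 0.000683.
Q = Σ(K_i·b_i) · W · i = 6320 × 292 × 0.0006830 = 1260 m³/day.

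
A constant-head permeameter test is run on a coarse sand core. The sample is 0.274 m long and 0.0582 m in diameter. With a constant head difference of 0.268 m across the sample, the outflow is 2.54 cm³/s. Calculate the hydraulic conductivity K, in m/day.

84.3

Cross-sectional area A = π·(d/2)² = π × (0.0582/2)² = 0.002660 m².
Convert discharge: 2.54 cm³/s = 2.540e-06 m³/s.
Darcy's law rearranged: K = Q·L / (A·Δh) = 2.540e-06 × 0.274 / (0.002660 × 0.268) = 0.0009761 m/s = 84.34 m/day.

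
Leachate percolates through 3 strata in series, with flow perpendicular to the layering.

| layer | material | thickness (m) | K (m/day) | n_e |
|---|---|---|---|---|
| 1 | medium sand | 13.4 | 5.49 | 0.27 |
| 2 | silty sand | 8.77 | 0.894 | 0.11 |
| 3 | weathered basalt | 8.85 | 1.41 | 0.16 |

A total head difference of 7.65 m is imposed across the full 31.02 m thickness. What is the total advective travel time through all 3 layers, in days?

With flow normal to the layers, continuity requires the same specific discharge q through every layer.
Σ(b_i/K_i) = 13.4/5.49 + 8.77/0.894 + 8.85/1.41 = 18.53 d.
q = Δh / Σ(b_i/K_i) = 7.65 / 18.53 = 0.4129 m/day.
In each layer the seepage velocity is v_i = q/n_i, so the layer transit time is t_i = b_i·n_i / q:
  layer 1 (medium sand): t_1 = 13.4 × 0.27 / 0.4129 = 8.762 d
  layer 2 (silty sand): t_2 = 8.77 × 0.11 / 0.4129 = 2.336 d
  layer 3 (weathered basalt): t_3 = 8.85 × 0.16 / 0.4129 = 3.429 d
Total t = Σ t_i = 14.53 days.

14.5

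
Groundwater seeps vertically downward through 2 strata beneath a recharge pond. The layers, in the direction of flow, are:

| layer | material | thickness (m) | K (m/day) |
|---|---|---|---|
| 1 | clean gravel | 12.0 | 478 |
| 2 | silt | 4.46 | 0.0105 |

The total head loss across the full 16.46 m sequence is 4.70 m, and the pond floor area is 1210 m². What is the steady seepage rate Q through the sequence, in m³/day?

13.4

Flow is perpendicular to layering, so the layers act in series and the equivalent K is the thickness-weighted harmonic mean.
Total thickness L = 12.0 + 4.46 = 16.46 m.
Σ(b_i/K_i) = 12.0/478 + 4.46/0.0105 = 424.8 d.
K_eq = L / Σ(b_i/K_i) = 16.46 / 424.8 = 0.03875 m/day.
Q = K_eq · A · (Δh/L) = 0.03875 × 1210 × (4.70/16.46) = 13.39 m³/day.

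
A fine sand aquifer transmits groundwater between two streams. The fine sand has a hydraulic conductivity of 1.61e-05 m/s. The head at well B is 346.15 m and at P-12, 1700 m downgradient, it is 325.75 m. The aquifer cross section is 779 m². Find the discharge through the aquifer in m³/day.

Convert K: 1.61e-05 m/s × 86400 = 1.391 m/day.
Hydraulic gradient i = (346.15 − 325.75) / 1700 = 20.4 / 1700 = 0.01200.
Darcy's law: Q = K · A · i = 1.391 × 779.0 × 0.01200 = 13.00 m³/day.

13.0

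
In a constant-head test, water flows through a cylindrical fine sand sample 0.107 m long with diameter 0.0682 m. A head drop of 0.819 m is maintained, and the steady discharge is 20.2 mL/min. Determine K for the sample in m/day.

1.04

Cross-sectional area A = π·(d/2)² = π × (0.0682/2)² = 0.003653 m².
Convert discharge: 20.2 mL/min = 3.367e-07 m³/s.
Darcy's law rearranged: K = Q·L / (A·Δh) = 3.367e-07 × 0.107 / (0.003653 × 0.819) = 1.204e-05 m/s = 1.040 m/day.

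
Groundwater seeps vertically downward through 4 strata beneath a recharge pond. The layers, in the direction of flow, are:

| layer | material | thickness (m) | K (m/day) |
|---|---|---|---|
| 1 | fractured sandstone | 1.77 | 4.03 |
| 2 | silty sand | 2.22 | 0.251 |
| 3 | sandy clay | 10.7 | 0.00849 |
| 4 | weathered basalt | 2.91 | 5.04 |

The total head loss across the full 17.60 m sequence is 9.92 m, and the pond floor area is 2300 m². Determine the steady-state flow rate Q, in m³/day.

18.0

Flow is perpendicular to layering, so the layers act in series and the equivalent K is the thickness-weighted harmonic mean.
Total thickness L = 1.77 + 2.22 + 10.7 + 2.91 = 17.60 m.
Σ(b_i/K_i) = 1.77/4.03 + 2.22/0.251 + 10.7/0.00849 + 2.91/5.04 = 1270 d.
K_eq = L / Σ(b_i/K_i) = 17.60 / 1270 = 0.01386 m/day.
Q = K_eq · A · (Δh/L) = 0.01386 × 2300 × (9.92/17.60) = 17.96 m³/day.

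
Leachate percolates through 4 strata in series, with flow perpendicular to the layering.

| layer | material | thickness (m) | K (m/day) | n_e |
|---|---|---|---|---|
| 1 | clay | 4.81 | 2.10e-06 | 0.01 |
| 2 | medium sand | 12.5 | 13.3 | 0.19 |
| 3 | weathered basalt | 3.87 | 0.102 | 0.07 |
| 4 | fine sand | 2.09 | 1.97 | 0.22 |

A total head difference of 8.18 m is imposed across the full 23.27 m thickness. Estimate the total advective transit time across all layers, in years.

2420

With flow normal to the layers, continuity requires the same specific discharge q through every layer.
Σ(b_i/K_i) = 4.81/2.10e-06 + 12.5/13.3 + 3.87/0.102 + 2.09/1.97 = 2.291e+06 d.
q = Δh / Σ(b_i/K_i) = 8.18 / 2.291e+06 = 3.571e-06 m/day.
In each layer the seepage velocity is v_i = q/n_i, so the layer transit time is t_i = b_i·n_i / q:
  layer 1 (clay): t_1 = 4.81 × 0.01 / 3.571e-06 = 13469 d
  layer 2 (medium sand): t_2 = 12.5 × 0.19 / 3.571e-06 = 6.650e+05 d
  layer 3 (weathered basalt): t_3 = 3.87 × 0.07 / 3.571e-06 = 75856 d
  layer 4 (fine sand): t_4 = 2.09 × 0.22 / 3.571e-06 = 1.288e+05 d
Total t = Σ t_i = 8.831e+05 days = 2418 years.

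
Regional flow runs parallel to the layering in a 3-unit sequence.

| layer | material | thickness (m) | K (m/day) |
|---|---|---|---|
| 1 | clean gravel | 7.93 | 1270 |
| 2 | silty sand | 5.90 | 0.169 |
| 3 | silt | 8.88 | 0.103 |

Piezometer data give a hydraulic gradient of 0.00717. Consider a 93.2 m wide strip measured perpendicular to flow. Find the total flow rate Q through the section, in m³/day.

Flow is parallel to layering, so each bed carries its own Darcy discharge and the transmissivities add.
Σ(K_i·b_i) = 1270×7.93 + 0.169×5.90 + 0.103×8.88 = 10073 m²/day.
Hydraulic gradient i = 0.00717.
Q = Σ(K_i·b_i) · W · i = 10073 × 93.2 × 0.007170 = 6731 m³/day.

6730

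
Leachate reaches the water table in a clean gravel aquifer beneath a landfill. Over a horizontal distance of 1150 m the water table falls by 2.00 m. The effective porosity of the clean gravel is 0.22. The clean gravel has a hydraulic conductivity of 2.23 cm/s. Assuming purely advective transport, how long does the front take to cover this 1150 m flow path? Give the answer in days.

Convert K: 2.23 cm/s × 864 = 1927 m/day.
Hydraulic gradient i = Δh / L = 2.00 / 1150 = 0.001739.
Darcy flux q = K · i = 1927 × 0.001739 = 3.351 m/day.
Seepage velocity v = q / n_e = 3.351 / 0.22 = 15.23 m/day.
Travel time t = L / v = 1150 / 15.23 = 75.50 days.

75.5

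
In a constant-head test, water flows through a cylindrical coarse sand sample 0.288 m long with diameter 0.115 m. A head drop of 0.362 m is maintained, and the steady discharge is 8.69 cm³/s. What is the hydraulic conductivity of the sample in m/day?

57.5

Cross-sectional area A = π·(d/2)² = π × (0.115/2)² = 0.01039 m².
Convert discharge: 8.69 cm³/s = 8.690e-06 m³/s.
Darcy's law rearranged: K = Q·L / (A·Δh) = 8.690e-06 × 0.288 / (0.01039 × 0.362) = 0.0006656 m/s = 57.51 m/day.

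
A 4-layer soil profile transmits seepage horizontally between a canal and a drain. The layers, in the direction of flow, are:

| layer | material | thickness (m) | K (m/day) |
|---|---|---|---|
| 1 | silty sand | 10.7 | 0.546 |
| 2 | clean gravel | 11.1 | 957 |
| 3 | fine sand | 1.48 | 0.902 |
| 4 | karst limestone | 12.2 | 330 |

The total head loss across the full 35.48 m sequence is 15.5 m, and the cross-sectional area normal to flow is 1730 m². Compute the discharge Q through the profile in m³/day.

1260

Flow is perpendicular to layering, so the layers act in series and the equivalent K is the thickness-weighted harmonic mean.
Total thickness L = 10.7 + 11.1 + 1.48 + 12.2 = 35.48 m.
Σ(b_i/K_i) = 10.7/0.546 + 11.1/957 + 1.48/0.902 + 12.2/330 = 21.29 d.
K_eq = L / Σ(b_i/K_i) = 35.48 / 21.29 = 1.667 m/day.
Q = K_eq · A · (Δh/L) = 1.667 × 1730 × (15.5/35.48) = 1260 m³/day.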